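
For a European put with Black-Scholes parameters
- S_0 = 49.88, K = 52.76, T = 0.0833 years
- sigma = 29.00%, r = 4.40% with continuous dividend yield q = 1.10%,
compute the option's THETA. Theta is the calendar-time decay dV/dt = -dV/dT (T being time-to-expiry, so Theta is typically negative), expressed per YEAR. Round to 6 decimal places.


Answer: Theta = -7.021543

Derivation:
d1 = -0.5959631023; d2 = -0.6796621465
phi(d1) = 0.3340299756; exp(-qT) = 0.9990841197; exp(-rT) = 0.9963415086
Theta = -S*exp(-qT)*phi(d1)*sigma/(2*sqrt(T)) + r*K*exp(-rT)*N(-d2) - q*S*exp(-qT)*N(-d1)
N(-d1) = 0.7244000618; N(-d2) = 0.7516407952; sqrt(T) = 0.2886173938
Term 1 = -49.8800 * 0.9990841197 * 0.3340299756 * 0.2900 / (2 * 0.2886173938) = -8.3629489192
Term 2 = 0.0440 * 52.7600 * 0.9963415086 * 0.7516407952 = 1.7385053462
Term 3 = -0.0110 * 49.8800 * 0.9990841197 * 0.7244000618 = -0.3970997966
Theta = -8.3629489192 + (1.7385053462) + (-0.3970997966) = -7.021543


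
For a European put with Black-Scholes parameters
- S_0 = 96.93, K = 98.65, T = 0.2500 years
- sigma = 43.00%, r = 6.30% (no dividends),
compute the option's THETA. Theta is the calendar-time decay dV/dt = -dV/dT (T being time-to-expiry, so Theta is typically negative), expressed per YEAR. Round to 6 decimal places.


d1 = 0.0989457490; d2 = -0.1160542510
phi(d1) = 0.3969941778; exp(-qT) = 1.0000000000; exp(-rT) = 0.9843733826
Theta = -S*exp(-qT)*phi(d1)*sigma/(2*sqrt(T)) + r*K*exp(-rT)*N(-d2) - q*S*exp(-qT)*N(-d1)
N(-d1) = 0.4605906723; N(-d2) = 0.5461952269; sqrt(T) = 0.5000000000
Term 1 = -96.9300 * 1.0000000000 * 0.3969941778 * 0.4300 / (2 * 0.5000000000) = -16.5466776313
Term 2 = 0.0630 * 98.6500 * 0.9843733826 * 0.5461952269 = 3.3415302846
Term 3 = 0 (no dividend yield, q = 0)
Theta = -16.5466776313 + (3.3415302846) + (0.0000000000) = -13.205147

Answer: Theta = -13.205147


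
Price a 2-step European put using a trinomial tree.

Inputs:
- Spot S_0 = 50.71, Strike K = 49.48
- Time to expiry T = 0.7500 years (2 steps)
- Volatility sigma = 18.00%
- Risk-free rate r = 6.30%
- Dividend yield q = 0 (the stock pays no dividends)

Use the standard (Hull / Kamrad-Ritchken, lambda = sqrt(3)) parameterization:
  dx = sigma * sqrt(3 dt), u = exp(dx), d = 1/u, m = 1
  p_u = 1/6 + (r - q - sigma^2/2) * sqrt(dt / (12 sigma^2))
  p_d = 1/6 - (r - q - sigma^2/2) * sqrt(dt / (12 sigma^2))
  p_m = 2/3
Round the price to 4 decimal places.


Answer: Price = V(0,0) = 1.3707

Derivation:
dt = T/N = 0.375000; dx = sigma*sqrt(3*dt) = 0.190919
u = exp(dx) = 1.210361; d = 1/u = 0.826200
p_u = 0.212629, p_m = 0.666667, p_d = 0.120705
Discount per step: exp(-r*dt) = 0.976652
Stock lattice S(k, j) with j the centered position index:
  k=0: S(0,+0) = 50.7100
  k=1: S(1,-1) = 41.8966; S(1,+0) = 50.7100; S(1,+1) = 61.3774
  k=2: S(2,-2) = 34.6149; S(2,-1) = 41.8966; S(2,+0) = 50.7100; S(2,+1) = 61.3774; S(2,+2) = 74.2888
Terminal payoffs V(N, j) = max(K - S_T, 0):
  V(2,-2) = 14.865057; V(2,-1) = 7.583416; V(2,+0) = 0.000000; V(2,+1) = 0.000000; V(2,+2) = 0.000000
Backward induction: V(k, j) = exp(-r*dt) * [p_u * V(k+1, j+1) + p_m * V(k+1, j) + p_d * V(k+1, j-1)]
  V(1,-1) = exp(-r*dt) * [p_u*0.000000 + p_m*7.583416 + p_d*14.865057] = 6.689961
  V(1,+0) = exp(-r*dt) * [p_u*0.000000 + p_m*0.000000 + p_d*7.583416] = 0.893982
  V(1,+1) = exp(-r*dt) * [p_u*0.000000 + p_m*0.000000 + p_d*0.000000] = 0.000000
  V(0,+0) = exp(-r*dt) * [p_u*0.000000 + p_m*0.893982 + p_d*6.689961] = 1.370729


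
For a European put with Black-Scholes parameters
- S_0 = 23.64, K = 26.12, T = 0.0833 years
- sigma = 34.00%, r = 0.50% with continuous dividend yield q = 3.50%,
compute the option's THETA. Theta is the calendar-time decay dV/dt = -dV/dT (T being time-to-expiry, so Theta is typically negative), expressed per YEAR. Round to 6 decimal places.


d1 = -0.9930241249; d2 = -1.0911540388
phi(d1) = 0.2436586546; exp(-qT) = 0.9970887459; exp(-rT) = 0.9995835867
Theta = -S*exp(-qT)*phi(d1)*sigma/(2*sqrt(T)) + r*K*exp(-rT)*N(-d2) - q*S*exp(-qT)*N(-d1)
N(-d1) = 0.8396509011; N(-d2) = 0.8623974460; sqrt(T) = 0.2886173938
Term 1 = -23.6400 * 0.9970887459 * 0.2436586546 * 0.3400 / (2 * 0.2886173938) = -3.3829030309
Term 2 = 0.0050 * 26.1200 * 0.9995835867 * 0.8623974460 = 0.1125822062
Term 3 = -0.0350 * 23.6400 * 0.9970887459 * 0.8396509011 = -0.6927046283
Theta = -3.3829030309 + (0.1125822062) + (-0.6927046283) = -3.963025

Answer: Theta = -3.963025


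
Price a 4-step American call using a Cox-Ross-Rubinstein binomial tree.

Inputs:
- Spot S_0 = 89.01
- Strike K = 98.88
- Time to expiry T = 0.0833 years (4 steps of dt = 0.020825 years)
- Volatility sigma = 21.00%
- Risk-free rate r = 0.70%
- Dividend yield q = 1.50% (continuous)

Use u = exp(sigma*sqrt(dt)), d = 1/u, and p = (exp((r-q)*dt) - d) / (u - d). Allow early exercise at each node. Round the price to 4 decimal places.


Answer: Price = V(0,0) = 0.0920

Derivation:
dt = T/N = 0.020825
u = exp(sigma*sqrt(dt)) = 1.030769; d = 1/u = 0.970150
p = (exp((r-q)*dt) - d) / (u - d) = 0.489676
Discount per step: exp(-r*dt) = 0.999854
Stock lattice S(k, i) with i counting down-moves:
  k=0: S(0,0) = 89.0100
  k=1: S(1,0) = 91.7487; S(1,1) = 86.3530
  k=2: S(2,0) = 94.5717; S(2,1) = 89.0100; S(2,2) = 83.7754
  k=3: S(3,0) = 97.4816; S(3,1) = 91.7487; S(3,2) = 86.3530; S(3,3) = 81.2747
  k=4: S(4,0) = 100.4809; S(4,1) = 94.5717; S(4,2) = 89.0100; S(4,3) = 83.7754; S(4,4) = 78.8486
Terminal payoffs V(N, i) = max(S_T - K, 0):
  V(4,0) = 1.600937; V(4,1) = 0.000000; V(4,2) = 0.000000; V(4,3) = 0.000000; V(4,4) = 0.000000
Backward induction: V(k, i) = exp(-r*dt) * [p * V(k+1, i) + (1-p) * V(k+1, i+1)]; then take max(V_cont, immediate exercise) for American.
  V(3,0) = exp(-r*dt) * [p*1.600937 + (1-p)*0.000000] = 0.783827; exercise = 0.000000; V(3,0) = max -> 0.783827
  V(3,1) = exp(-r*dt) * [p*0.000000 + (1-p)*0.000000] = 0.000000; exercise = 0.000000; V(3,1) = max -> 0.000000
  V(3,2) = exp(-r*dt) * [p*0.000000 + (1-p)*0.000000] = 0.000000; exercise = 0.000000; V(3,2) = max -> 0.000000
  V(3,3) = exp(-r*dt) * [p*0.000000 + (1-p)*0.000000] = 0.000000; exercise = 0.000000; V(3,3) = max -> 0.000000
  V(2,0) = exp(-r*dt) * [p*0.783827 + (1-p)*0.000000] = 0.383765; exercise = 0.000000; V(2,0) = max -> 0.383765
  V(2,1) = exp(-r*dt) * [p*0.000000 + (1-p)*0.000000] = 0.000000; exercise = 0.000000; V(2,1) = max -> 0.000000
  V(2,2) = exp(-r*dt) * [p*0.000000 + (1-p)*0.000000] = 0.000000; exercise = 0.000000; V(2,2) = max -> 0.000000
  V(1,0) = exp(-r*dt) * [p*0.383765 + (1-p)*0.000000] = 0.187893; exercise = 0.000000; V(1,0) = max -> 0.187893
  V(1,1) = exp(-r*dt) * [p*0.000000 + (1-p)*0.000000] = 0.000000; exercise = 0.000000; V(1,1) = max -> 0.000000
  V(0,0) = exp(-r*dt) * [p*0.187893 + (1-p)*0.000000] = 0.091994; exercise = 0.000000; V(0,0) = max -> 0.091994


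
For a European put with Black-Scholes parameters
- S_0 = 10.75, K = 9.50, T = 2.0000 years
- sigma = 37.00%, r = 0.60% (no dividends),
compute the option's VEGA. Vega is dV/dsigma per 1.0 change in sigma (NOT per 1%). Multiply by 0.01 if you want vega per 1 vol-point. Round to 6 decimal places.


Answer: Vega = 5.295852

Derivation:
d1 = 0.5208012601; d2 = -0.0024577580
phi(d1) = 0.3483472299; exp(-qT) = 1.0000000000; exp(-rT) = 0.9880717129
Vega = S * exp(-qT) * phi(d1) * sqrt(T) = 10.7500 * 1.0000000000 * 0.3483472299 * 1.4142135624 = 5.295852


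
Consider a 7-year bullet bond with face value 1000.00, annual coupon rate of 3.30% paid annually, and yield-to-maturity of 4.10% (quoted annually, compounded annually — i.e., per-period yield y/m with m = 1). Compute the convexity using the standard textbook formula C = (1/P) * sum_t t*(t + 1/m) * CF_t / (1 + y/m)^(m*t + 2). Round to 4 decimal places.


Answer: Convexity = 45.2813

Derivation:
Coupon per period c = face * coupon_rate / m = 33.000000
Periods per year m = 1; per-period yield y/m = 0.041000
Number of cashflows N = 7
Cashflows (t years, CF_t, discount factor 1/(1+y/m)^(m*t), PV):
  t = 1.0000: CF_t = 33.000000, DF = 0.960615, PV = 31.700288
  t = 2.0000: CF_t = 33.000000, DF = 0.922781, PV = 30.451766
  t = 3.0000: CF_t = 33.000000, DF = 0.886437, PV = 29.252417
  t = 4.0000: CF_t = 33.000000, DF = 0.851524, PV = 28.100304
  t = 5.0000: CF_t = 33.000000, DF = 0.817987, PV = 26.993568
  t = 6.0000: CF_t = 33.000000, DF = 0.785770, PV = 25.930421
  t = 7.0000: CF_t = 1033.000000, DF = 0.754823, PV = 779.731743
Price P = sum_t PV_t = 952.160507
Convexity numerator sum_t t*(t + 1/m) * CF_t / (1+y/m)^(m*t + 2):
  t = 1.0000: term = 58.504833
  t = 2.0000: term = 168.601825
  t = 3.0000: term = 323.922815
  t = 4.0000: term = 518.608414
  t = 5.0000: term = 747.274372
  t = 6.0000: term = 1004.979943
  t = 7.0000: term = 40293.202174
Convexity = (1/P) * sum = 43115.094376 / 952.160507 = 45.281330


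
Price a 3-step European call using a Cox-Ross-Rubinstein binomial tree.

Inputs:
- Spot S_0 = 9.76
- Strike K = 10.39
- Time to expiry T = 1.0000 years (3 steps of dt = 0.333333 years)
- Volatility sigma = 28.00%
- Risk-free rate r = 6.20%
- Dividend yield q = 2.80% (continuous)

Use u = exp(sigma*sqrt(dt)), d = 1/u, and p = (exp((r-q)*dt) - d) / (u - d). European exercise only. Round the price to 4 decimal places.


dt = T/N = 0.333333
u = exp(sigma*sqrt(dt)) = 1.175458; d = 1/u = 0.850732
p = (exp((r-q)*dt) - d) / (u - d) = 0.494773
Discount per step: exp(-r*dt) = 0.979545
Stock lattice S(k, i) with i counting down-moves:
  k=0: S(0,0) = 9.7600
  k=1: S(1,0) = 11.4725; S(1,1) = 8.3031
  k=2: S(2,0) = 13.4854; S(2,1) = 9.7600; S(2,2) = 7.0638
  k=3: S(3,0) = 15.8515; S(3,1) = 11.4725; S(3,2) = 8.3031; S(3,3) = 6.0094
Terminal payoffs V(N, i) = max(S_T - K, 0):
  V(3,0) = 5.461540; V(3,1) = 1.082473; V(3,2) = 0.000000; V(3,3) = 0.000000
Backward induction: V(k, i) = exp(-r*dt) * [p * V(k+1, i) + (1-p) * V(k+1, i+1)].
  V(2,0) = exp(-r*dt) * [p*5.461540 + (1-p)*1.082473] = 3.182657
  V(2,1) = exp(-r*dt) * [p*1.082473 + (1-p)*0.000000] = 0.524623
  V(2,2) = exp(-r*dt) * [p*0.000000 + (1-p)*0.000000] = 0.000000
  V(1,0) = exp(-r*dt) * [p*3.182657 + (1-p)*0.524623] = 1.802115
  V(1,1) = exp(-r*dt) * [p*0.524623 + (1-p)*0.000000] = 0.254260
  V(0,0) = exp(-r*dt) * [p*1.802115 + (1-p)*0.254260] = 0.999231

Answer: Price = V(0,0) = 0.9992


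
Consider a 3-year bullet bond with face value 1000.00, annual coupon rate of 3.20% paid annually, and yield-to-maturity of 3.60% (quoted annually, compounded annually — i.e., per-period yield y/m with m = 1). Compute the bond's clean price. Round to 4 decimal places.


Coupon per period c = face * coupon_rate / m = 32.000000
Periods per year m = 1; per-period yield y/m = 0.036000
Number of cashflows N = 3
Cashflows (t years, CF_t, discount factor 1/(1+y/m)^(m*t), PV):
  t = 1.0000: CF_t = 32.000000, DF = 0.965251, PV = 30.888031
  t = 2.0000: CF_t = 32.000000, DF = 0.931709, PV = 29.814702
  t = 3.0000: CF_t = 1032.000000, DF = 0.899333, PV = 928.112092
Price P = sum_t PV_t = 988.814825

Answer: Price = 988.8148


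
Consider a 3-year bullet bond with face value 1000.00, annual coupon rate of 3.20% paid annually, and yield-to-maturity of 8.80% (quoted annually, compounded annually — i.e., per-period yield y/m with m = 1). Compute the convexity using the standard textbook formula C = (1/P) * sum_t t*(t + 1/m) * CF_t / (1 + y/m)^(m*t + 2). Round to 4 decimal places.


Answer: Convexity = 9.6879

Derivation:
Coupon per period c = face * coupon_rate / m = 32.000000
Periods per year m = 1; per-period yield y/m = 0.088000
Number of cashflows N = 3
Cashflows (t years, CF_t, discount factor 1/(1+y/m)^(m*t), PV):
  t = 1.0000: CF_t = 32.000000, DF = 0.919118, PV = 29.411765
  t = 2.0000: CF_t = 32.000000, DF = 0.844777, PV = 27.032872
  t = 3.0000: CF_t = 1032.000000, DF = 0.776450, PV = 801.296067
Price P = sum_t PV_t = 857.740704
Convexity numerator sum_t t*(t + 1/m) * CF_t / (1+y/m)^(m*t + 2):
  t = 1.0000: term = 49.692779
  t = 2.0000: term = 137.020531
  t = 3.0000: term = 8123.000249
Convexity = (1/P) * sum = 8309.713559 / 857.740704 = 9.687909


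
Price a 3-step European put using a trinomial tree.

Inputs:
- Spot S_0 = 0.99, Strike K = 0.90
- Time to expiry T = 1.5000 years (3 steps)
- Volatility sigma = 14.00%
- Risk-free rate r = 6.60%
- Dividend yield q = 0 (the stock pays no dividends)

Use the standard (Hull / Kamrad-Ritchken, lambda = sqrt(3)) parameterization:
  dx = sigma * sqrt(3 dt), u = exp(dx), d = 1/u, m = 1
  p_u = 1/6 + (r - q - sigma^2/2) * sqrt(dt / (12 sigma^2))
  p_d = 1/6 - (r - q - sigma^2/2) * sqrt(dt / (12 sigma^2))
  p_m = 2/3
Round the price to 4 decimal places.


Answer: Price = V(0,0) = 0.0098

Derivation:
dt = T/N = 0.500000; dx = sigma*sqrt(3*dt) = 0.171464
u = exp(dx) = 1.187042; d = 1/u = 0.842430
p_u = 0.248608, p_m = 0.666667, p_d = 0.084725
Discount per step: exp(-r*dt) = 0.967539
Stock lattice S(k, j) with j the centered position index:
  k=0: S(0,+0) = 0.9900
  k=1: S(1,-1) = 0.8340; S(1,+0) = 0.9900; S(1,+1) = 1.1752
  k=2: S(2,-2) = 0.7026; S(2,-1) = 0.8340; S(2,+0) = 0.9900; S(2,+1) = 1.1752; S(2,+2) = 1.3950
  k=3: S(3,-3) = 0.5919; S(3,-2) = 0.7026; S(3,-1) = 0.8340; S(3,+0) = 0.9900; S(3,+1) = 1.1752; S(3,+2) = 1.3950; S(3,+3) = 1.6559
Terminal payoffs V(N, j) = max(K - S_T, 0):
  V(3,-3) = 0.308115; V(3,-2) = 0.197408; V(3,-1) = 0.065994; V(3,+0) = 0.000000; V(3,+1) = 0.000000; V(3,+2) = 0.000000; V(3,+3) = 0.000000
Backward induction: V(k, j) = exp(-r*dt) * [p_u * V(k+1, j+1) + p_m * V(k+1, j) + p_d * V(k+1, j-1)]
  V(2,-2) = exp(-r*dt) * [p_u*0.065994 + p_m*0.197408 + p_d*0.308115] = 0.168465
  V(2,-1) = exp(-r*dt) * [p_u*0.000000 + p_m*0.065994 + p_d*0.197408] = 0.058750
  V(2,+0) = exp(-r*dt) * [p_u*0.000000 + p_m*0.000000 + p_d*0.065994] = 0.005410
  V(2,+1) = exp(-r*dt) * [p_u*0.000000 + p_m*0.000000 + p_d*0.000000] = 0.000000
  V(2,+2) = exp(-r*dt) * [p_u*0.000000 + p_m*0.000000 + p_d*0.000000] = 0.000000
  V(1,-1) = exp(-r*dt) * [p_u*0.005410 + p_m*0.058750 + p_d*0.168465] = 0.053007
  V(1,+0) = exp(-r*dt) * [p_u*0.000000 + p_m*0.005410 + p_d*0.058750] = 0.008306
  V(1,+1) = exp(-r*dt) * [p_u*0.000000 + p_m*0.000000 + p_d*0.005410] = 0.000443
  V(0,+0) = exp(-r*dt) * [p_u*0.000443 + p_m*0.008306 + p_d*0.053007] = 0.009809


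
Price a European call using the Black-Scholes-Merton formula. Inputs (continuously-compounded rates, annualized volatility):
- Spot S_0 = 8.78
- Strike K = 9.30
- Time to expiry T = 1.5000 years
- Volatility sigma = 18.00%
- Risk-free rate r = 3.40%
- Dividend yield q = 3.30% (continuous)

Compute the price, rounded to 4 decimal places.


d1 = (ln(S/K) + (r - q + 0.5*sigma^2) * T) / (sigma * sqrt(T)) = -0.14396646
d2 = d1 - sigma * sqrt(T) = -0.36442053
exp(-rT) = 0.95027867; exp(-qT) = 0.95170516
C = S_0 * exp(-qT) * N(d1) - K * exp(-rT) * N(d2)
N(d1) = 0.44276348; N(d2) = 0.35777200
C = 8.7800 * 0.95170516 * 0.44276348 - 9.3000 * 0.95027867 * 0.35777200 = 0.5379

Answer: Price = 0.5379


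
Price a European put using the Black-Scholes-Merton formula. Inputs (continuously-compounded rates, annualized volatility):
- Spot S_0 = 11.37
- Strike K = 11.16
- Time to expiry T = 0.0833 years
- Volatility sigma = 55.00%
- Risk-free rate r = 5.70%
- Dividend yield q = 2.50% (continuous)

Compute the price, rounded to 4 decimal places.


Answer: Price = 0.5970

Derivation:
d1 = (ln(S/K) + (r - q + 0.5*sigma^2) * T) / (sigma * sqrt(T)) = 0.21360192
d2 = d1 - sigma * sqrt(T) = 0.05486235
exp(-rT) = 0.99526315; exp(-qT) = 0.99791967
P = K * exp(-rT) * N(-d2) - S_0 * exp(-qT) * N(-d1)
N(-d1) = 0.41542875; N(-d2) = 0.47812406
P = 11.1600 * 0.99526315 * 0.47812406 - 11.3700 * 0.99791967 * 0.41542875 = 0.5970


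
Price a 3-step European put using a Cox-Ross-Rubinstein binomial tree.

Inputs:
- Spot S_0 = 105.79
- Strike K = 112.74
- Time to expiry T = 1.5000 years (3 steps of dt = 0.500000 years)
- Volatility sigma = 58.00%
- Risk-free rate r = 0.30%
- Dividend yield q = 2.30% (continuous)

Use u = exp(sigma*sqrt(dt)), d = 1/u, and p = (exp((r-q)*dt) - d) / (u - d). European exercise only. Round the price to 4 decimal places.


Answer: Price = V(0,0) = 37.2315

Derivation:
dt = T/N = 0.500000
u = exp(sigma*sqrt(dt)) = 1.507002; d = 1/u = 0.663569
p = (exp((r-q)*dt) - d) / (u - d) = 0.387086
Discount per step: exp(-r*dt) = 0.998501
Stock lattice S(k, i) with i counting down-moves:
  k=0: S(0,0) = 105.7900
  k=1: S(1,0) = 159.4257; S(1,1) = 70.1990
  k=2: S(2,0) = 240.2548; S(2,1) = 105.7900; S(2,2) = 46.5819
  k=3: S(3,0) = 362.0643; S(3,1) = 159.4257; S(3,2) = 70.1990; S(3,3) = 30.9103
Terminal payoffs V(N, i) = max(K - S_T, 0):
  V(3,0) = 0.000000; V(3,1) = 0.000000; V(3,2) = 42.541000; V(3,3) = 81.829677
Backward induction: V(k, i) = exp(-r*dt) * [p * V(k+1, i) + (1-p) * V(k+1, i+1)].
  V(2,0) = exp(-r*dt) * [p*0.000000 + (1-p)*0.000000] = 0.000000
  V(2,1) = exp(-r*dt) * [p*0.000000 + (1-p)*42.541000] = 26.034908
  V(2,2) = exp(-r*dt) * [p*42.541000 + (1-p)*81.829677] = 66.521737
  V(1,0) = exp(-r*dt) * [p*0.000000 + (1-p)*26.034908] = 15.933251
  V(1,1) = exp(-r*dt) * [p*26.034908 + (1-p)*66.521737] = 50.773648
  V(0,0) = exp(-r*dt) * [p*15.933251 + (1-p)*50.773648] = 37.231541


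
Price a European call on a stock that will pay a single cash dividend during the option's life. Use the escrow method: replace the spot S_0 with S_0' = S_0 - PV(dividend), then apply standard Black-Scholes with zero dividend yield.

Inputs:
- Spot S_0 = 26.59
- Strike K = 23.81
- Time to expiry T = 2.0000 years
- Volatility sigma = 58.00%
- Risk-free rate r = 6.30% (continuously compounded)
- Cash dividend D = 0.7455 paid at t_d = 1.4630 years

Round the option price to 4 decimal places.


PV(D) = D * exp(-r * t_d) = 0.7455 * 0.91195102 = 0.67985948
S_0' = S_0 - PV(D) = 26.5900 - 0.67985948 = 25.91014052
d1 = (ln(S_0'/K) + (r + sigma^2/2)*T) / (sigma*sqrt(T)) = 0.66678799
d2 = d1 - sigma*sqrt(T) = -0.15345588
exp(-rT) = 0.88161485
N(d1) = 0.74754622; N(d2) = 0.43901939
C = S_0' * N(d1) - K * exp(-rT) * N(d2) = 25.91014052 * 0.74754622 - 23.8100 * 0.88161485 * 0.43901939 = 10.1535

Answer: Price = 10.1535


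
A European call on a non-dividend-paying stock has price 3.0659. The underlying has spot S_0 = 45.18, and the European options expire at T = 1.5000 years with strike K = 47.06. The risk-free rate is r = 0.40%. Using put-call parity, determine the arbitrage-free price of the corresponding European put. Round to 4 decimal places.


Put-call parity: C - P = S_0 * exp(-qT) - K * exp(-rT).
S_0 * exp(-qT) = 45.1800 * 1.00000000 = 45.18000000
K * exp(-rT) = 47.0600 * 0.99401796 = 46.77848539
P = C - S*exp(-qT) + K*exp(-rT)
P = 3.0659 - 45.18000000 + 46.77848539 = 4.6644

Answer: Put price = 4.6644


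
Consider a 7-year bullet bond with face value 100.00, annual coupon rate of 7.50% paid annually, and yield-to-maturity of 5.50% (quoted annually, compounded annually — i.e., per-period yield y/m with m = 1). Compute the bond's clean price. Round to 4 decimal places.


Answer: Price = 111.3659

Derivation:
Coupon per period c = face * coupon_rate / m = 7.500000
Periods per year m = 1; per-period yield y/m = 0.055000
Number of cashflows N = 7
Cashflows (t years, CF_t, discount factor 1/(1+y/m)^(m*t), PV):
  t = 1.0000: CF_t = 7.500000, DF = 0.947867, PV = 7.109005
  t = 2.0000: CF_t = 7.500000, DF = 0.898452, PV = 6.738393
  t = 3.0000: CF_t = 7.500000, DF = 0.851614, PV = 6.387102
  t = 4.0000: CF_t = 7.500000, DF = 0.807217, PV = 6.054126
  t = 5.0000: CF_t = 7.500000, DF = 0.765134, PV = 5.738508
  t = 6.0000: CF_t = 7.500000, DF = 0.725246, PV = 5.439344
  t = 7.0000: CF_t = 107.500000, DF = 0.687437, PV = 73.899457
Price P = sum_t PV_t = 111.365934


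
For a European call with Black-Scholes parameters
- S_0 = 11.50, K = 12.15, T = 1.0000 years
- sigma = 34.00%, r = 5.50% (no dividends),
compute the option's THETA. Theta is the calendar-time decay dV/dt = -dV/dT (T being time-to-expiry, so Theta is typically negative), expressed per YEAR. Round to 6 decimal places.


Answer: Theta = -1.042304

Derivation:
d1 = 0.1700525458; d2 = -0.1699474542
phi(d1) = 0.3932155016; exp(-qT) = 1.0000000000; exp(-rT) = 0.9464851480
Theta = -S*exp(-qT)*phi(d1)*sigma/(2*sqrt(T)) - r*K*exp(-rT)*N(d2) + q*S*exp(-qT)*N(d1)
N(d1) = 0.5675155936; N(d2) = 0.4325257304; sqrt(T) = 1.0000000000
Term 1 = -11.5000 * 1.0000000000 * 0.3932155016 * 0.3400 / (2 * 1.0000000000) = -0.7687363056
Term 2 = -0.0550 * 12.1500 * 0.9464851480 * 0.4325257304 = -0.2735676370
Term 3 = 0 (no dividend yield, q = 0)
Theta = -0.7687363056 + (-0.2735676370) + (0.0000000000) = -1.042304


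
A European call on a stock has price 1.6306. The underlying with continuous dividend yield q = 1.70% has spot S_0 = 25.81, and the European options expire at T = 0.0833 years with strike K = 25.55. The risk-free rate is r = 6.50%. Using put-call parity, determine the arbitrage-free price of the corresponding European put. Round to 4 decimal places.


Put-call parity: C - P = S_0 * exp(-qT) - K * exp(-rT).
S_0 * exp(-qT) = 25.8100 * 0.99858490 = 25.77347633
K * exp(-rT) = 25.5500 * 0.99460013 = 25.41203337
P = C - S*exp(-qT) + K*exp(-rT)
P = 1.6306 - 25.77347633 + 25.41203337 = 1.2692

Answer: Put price = 1.2692


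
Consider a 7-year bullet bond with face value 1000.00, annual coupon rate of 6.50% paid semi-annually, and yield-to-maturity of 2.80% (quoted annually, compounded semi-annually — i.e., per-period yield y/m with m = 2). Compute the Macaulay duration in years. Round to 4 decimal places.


Coupon per period c = face * coupon_rate / m = 32.500000
Periods per year m = 2; per-period yield y/m = 0.014000
Number of cashflows N = 14
Cashflows (t years, CF_t, discount factor 1/(1+y/m)^(m*t), PV):
  t = 0.5000: CF_t = 32.500000, DF = 0.986193, PV = 32.051282
  t = 1.0000: CF_t = 32.500000, DF = 0.972577, PV = 31.608759
  t = 1.5000: CF_t = 32.500000, DF = 0.959149, PV = 31.172347
  t = 2.0000: CF_t = 32.500000, DF = 0.945906, PV = 30.741959
  t = 2.5000: CF_t = 32.500000, DF = 0.932847, PV = 30.317514
  t = 3.0000: CF_t = 32.500000, DF = 0.919967, PV = 29.898929
  t = 3.5000: CF_t = 32.500000, DF = 0.907265, PV = 29.486123
  t = 4.0000: CF_t = 32.500000, DF = 0.894739, PV = 29.079017
  t = 4.5000: CF_t = 32.500000, DF = 0.882386, PV = 28.677532
  t = 5.0000: CF_t = 32.500000, DF = 0.870203, PV = 28.281589
  t = 5.5000: CF_t = 32.500000, DF = 0.858188, PV = 27.891114
  t = 6.0000: CF_t = 32.500000, DF = 0.846339, PV = 27.506029
  t = 6.5000: CF_t = 32.500000, DF = 0.834654, PV = 27.126262
  t = 7.0000: CF_t = 1032.500000, DF = 0.823130, PV = 849.882116
Price P = sum_t PV_t = 1233.720571
Macaulay numerator sum_t t * PV_t:
  t * PV_t at t = 0.5000: 16.025641
  t * PV_t at t = 1.0000: 31.608759
  t * PV_t at t = 1.5000: 46.758520
  t * PV_t at t = 2.0000: 61.483918
  t * PV_t at t = 2.5000: 75.793785
  t * PV_t at t = 3.0000: 89.696787
  t * PV_t at t = 3.5000: 103.201431
  t * PV_t at t = 4.0000: 116.316068
  t * PV_t at t = 4.5000: 129.048892
  t * PV_t at t = 5.0000: 141.407946
  t * PV_t at t = 5.5000: 153.401125
  t * PV_t at t = 6.0000: 165.036176
  t * PV_t at t = 6.5000: 176.320701
  t * PV_t at t = 7.0000: 5949.174810
Macaulay duration D = (sum_t t * PV_t) / P = 7255.274559 / 1233.720571 = 5.880809

Answer: Macaulay duration = 5.8808 years


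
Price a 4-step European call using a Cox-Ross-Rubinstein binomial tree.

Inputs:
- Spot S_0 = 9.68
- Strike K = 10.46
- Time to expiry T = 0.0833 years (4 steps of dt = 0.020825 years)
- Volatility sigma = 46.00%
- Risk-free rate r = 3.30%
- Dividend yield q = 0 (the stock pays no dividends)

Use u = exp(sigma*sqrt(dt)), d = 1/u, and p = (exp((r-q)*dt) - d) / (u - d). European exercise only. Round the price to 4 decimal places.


Answer: Price = V(0,0) = 0.2644

Derivation:
dt = T/N = 0.020825
u = exp(sigma*sqrt(dt)) = 1.068635; d = 1/u = 0.935773
p = (exp((r-q)*dt) - d) / (u - d) = 0.488585
Discount per step: exp(-r*dt) = 0.999313
Stock lattice S(k, i) with i counting down-moves:
  k=0: S(0,0) = 9.6800
  k=1: S(1,0) = 10.3444; S(1,1) = 9.0583
  k=2: S(2,0) = 11.0544; S(2,1) = 9.6800; S(2,2) = 8.4765
  k=3: S(3,0) = 11.8131; S(3,1) = 10.3444; S(3,2) = 9.0583; S(3,3) = 7.9321
  k=4: S(4,0) = 12.6239; S(4,1) = 11.0544; S(4,2) = 9.6800; S(4,3) = 8.4765; S(4,4) = 7.4226
Terminal payoffs V(N, i) = max(S_T - K, 0):
  V(4,0) = 2.163876; V(4,1) = 0.594371; V(4,2) = 0.000000; V(4,3) = 0.000000; V(4,4) = 0.000000
Backward induction: V(k, i) = exp(-r*dt) * [p * V(k+1, i) + (1-p) * V(k+1, i+1)].
  V(3,0) = exp(-r*dt) * [p*2.163876 + (1-p)*0.594371] = 1.360272
  V(3,1) = exp(-r*dt) * [p*0.594371 + (1-p)*0.000000] = 0.290201
  V(3,2) = exp(-r*dt) * [p*0.000000 + (1-p)*0.000000] = 0.000000
  V(3,3) = exp(-r*dt) * [p*0.000000 + (1-p)*0.000000] = 0.000000
  V(2,0) = exp(-r*dt) * [p*1.360272 + (1-p)*0.290201] = 0.812463
  V(2,1) = exp(-r*dt) * [p*0.290201 + (1-p)*0.000000] = 0.141690
  V(2,2) = exp(-r*dt) * [p*0.000000 + (1-p)*0.000000] = 0.000000
  V(1,0) = exp(-r*dt) * [p*0.812463 + (1-p)*0.141690] = 0.469097
  V(1,1) = exp(-r*dt) * [p*0.141690 + (1-p)*0.000000] = 0.069180
  V(0,0) = exp(-r*dt) * [p*0.469097 + (1-p)*0.069180] = 0.264392


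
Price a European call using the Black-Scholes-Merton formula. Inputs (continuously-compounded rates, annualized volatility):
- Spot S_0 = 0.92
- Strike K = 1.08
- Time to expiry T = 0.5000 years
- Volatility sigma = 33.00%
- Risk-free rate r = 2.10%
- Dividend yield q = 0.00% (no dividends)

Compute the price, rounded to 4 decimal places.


d1 = (ln(S/K) + (r - q + 0.5*sigma^2) * T) / (sigma * sqrt(T)) = -0.52547741
d2 = d1 - sigma * sqrt(T) = -0.75882264
exp(-rT) = 0.98955493; exp(-qT) = 1.00000000
C = S_0 * exp(-qT) * N(d1) - K * exp(-rT) * N(d2)
N(d1) = 0.29962568; N(d2) = 0.22397933
C = 0.9200 * 1.00000000 * 0.29962568 - 1.0800 * 0.98955493 * 0.22397933 = 0.0363

Answer: Price = 0.0363


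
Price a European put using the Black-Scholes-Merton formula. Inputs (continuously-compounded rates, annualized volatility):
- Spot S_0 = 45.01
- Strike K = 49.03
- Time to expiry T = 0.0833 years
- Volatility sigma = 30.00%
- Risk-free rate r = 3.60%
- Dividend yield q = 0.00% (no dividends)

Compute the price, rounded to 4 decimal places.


Answer: Price = 4.2425

Derivation:
d1 = (ln(S/K) + (r - q + 0.5*sigma^2) * T) / (sigma * sqrt(T)) = -0.91009031
d2 = d1 - sigma * sqrt(T) = -0.99667553
exp(-rT) = 0.99700569; exp(-qT) = 1.00000000
P = K * exp(-rT) * N(-d2) - S_0 * exp(-qT) * N(-d1)
N(-d1) = 0.81861256; N(-d2) = 0.84053899
P = 49.0300 * 0.99700569 * 0.84053899 - 45.0100 * 1.00000000 * 0.81861256 = 4.2425


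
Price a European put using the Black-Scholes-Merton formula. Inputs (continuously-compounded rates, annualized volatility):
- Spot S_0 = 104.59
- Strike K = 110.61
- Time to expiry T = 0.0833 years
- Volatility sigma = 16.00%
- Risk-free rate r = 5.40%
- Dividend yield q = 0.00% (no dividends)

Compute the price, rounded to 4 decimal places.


Answer: Price = 5.8540

Derivation:
d1 = (ln(S/K) + (r - q + 0.5*sigma^2) * T) / (sigma * sqrt(T)) = -1.09136952
d2 = d1 - sigma * sqrt(T) = -1.13754830
exp(-rT) = 0.99551190; exp(-qT) = 1.00000000
P = K * exp(-rT) * N(-d2) - S_0 * exp(-qT) * N(-d1)
N(-d1) = 0.86244484; N(-d2) = 0.87234543
P = 110.6100 * 0.99551190 * 0.87234543 - 104.5900 * 1.00000000 * 0.86244484 = 5.8540


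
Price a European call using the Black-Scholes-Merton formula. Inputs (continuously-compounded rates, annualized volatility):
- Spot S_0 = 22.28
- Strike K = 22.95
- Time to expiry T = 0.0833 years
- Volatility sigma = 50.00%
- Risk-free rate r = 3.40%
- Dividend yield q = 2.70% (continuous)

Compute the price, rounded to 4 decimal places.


d1 = (ln(S/K) + (r - q + 0.5*sigma^2) * T) / (sigma * sqrt(T)) = -0.12911849
d2 = d1 - sigma * sqrt(T) = -0.27342719
exp(-rT) = 0.99717181; exp(-qT) = 0.99775343
C = S_0 * exp(-qT) * N(d1) - K * exp(-rT) * N(d2)
N(d1) = 0.44863194; N(d2) = 0.39226243
C = 22.2800 * 0.99775343 * 0.44863194 - 22.9500 * 0.99717181 * 0.39226243 = 0.9961

Answer: Price = 0.9961


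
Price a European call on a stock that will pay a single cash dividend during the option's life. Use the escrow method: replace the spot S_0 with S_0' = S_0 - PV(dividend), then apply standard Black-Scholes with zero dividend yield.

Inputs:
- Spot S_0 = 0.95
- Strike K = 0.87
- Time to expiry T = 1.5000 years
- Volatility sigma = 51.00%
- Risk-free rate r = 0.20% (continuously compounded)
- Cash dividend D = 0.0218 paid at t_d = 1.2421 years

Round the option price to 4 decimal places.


PV(D) = D * exp(-r * t_d) = 0.0218 * 0.99751888 = 0.02174591
S_0' = S_0 - PV(D) = 0.9500 - 0.02174591 = 0.92825409
d1 = (ln(S_0'/K) + (r + sigma^2/2)*T) / (sigma*sqrt(T)) = 0.42087563
d2 = d1 - sigma*sqrt(T) = -0.20374426
exp(-rT) = 0.99700450
N(d1) = 0.66307705; N(d2) = 0.41927668
C = S_0' * N(d1) - K * exp(-rT) * N(d2) = 0.92825409 * 0.66307705 - 0.8700 * 0.99700450 * 0.41927668 = 0.2518

Answer: Price = 0.2518


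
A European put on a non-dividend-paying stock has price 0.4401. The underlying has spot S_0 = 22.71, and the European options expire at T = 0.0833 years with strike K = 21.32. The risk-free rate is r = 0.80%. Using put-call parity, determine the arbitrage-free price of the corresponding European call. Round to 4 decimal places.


Answer: Call price = 1.8443

Derivation:
Put-call parity: C - P = S_0 * exp(-qT) - K * exp(-rT).
S_0 * exp(-qT) = 22.7100 * 1.00000000 = 22.71000000
K * exp(-rT) = 21.3200 * 0.99933382 = 21.30579708
C = P + S*exp(-qT) - K*exp(-rT)
C = 0.4401 + 22.71000000 - 21.30579708 = 1.8443


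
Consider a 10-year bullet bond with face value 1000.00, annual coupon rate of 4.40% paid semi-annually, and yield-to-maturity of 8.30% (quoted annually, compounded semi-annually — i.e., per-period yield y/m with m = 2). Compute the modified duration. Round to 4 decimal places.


Answer: Modified duration = 7.5228

Derivation:
Coupon per period c = face * coupon_rate / m = 22.000000
Periods per year m = 2; per-period yield y/m = 0.041500
Number of cashflows N = 20
Cashflows (t years, CF_t, discount factor 1/(1+y/m)^(m*t), PV):
  t = 0.5000: CF_t = 22.000000, DF = 0.960154, PV = 21.123380
  t = 1.0000: CF_t = 22.000000, DF = 0.921895, PV = 20.281690
  t = 1.5000: CF_t = 22.000000, DF = 0.885161, PV = 19.473538
  t = 2.0000: CF_t = 22.000000, DF = 0.849890, PV = 18.697588
  t = 2.5000: CF_t = 22.000000, DF = 0.816025, PV = 17.952557
  t = 3.0000: CF_t = 22.000000, DF = 0.783510, PV = 17.237212
  t = 3.5000: CF_t = 22.000000, DF = 0.752290, PV = 16.550372
  t = 4.0000: CF_t = 22.000000, DF = 0.722314, PV = 15.890900
  t = 4.5000: CF_t = 22.000000, DF = 0.693532, PV = 15.257705
  t = 5.0000: CF_t = 22.000000, DF = 0.665897, PV = 14.649741
  t = 5.5000: CF_t = 22.000000, DF = 0.639364, PV = 14.066002
  t = 6.0000: CF_t = 22.000000, DF = 0.613887, PV = 13.505522
  t = 6.5000: CF_t = 22.000000, DF = 0.589426, PV = 12.967376
  t = 7.0000: CF_t = 22.000000, DF = 0.565940, PV = 12.450673
  t = 7.5000: CF_t = 22.000000, DF = 0.543389, PV = 11.954559
  t = 8.0000: CF_t = 22.000000, DF = 0.521737, PV = 11.478213
  t = 8.5000: CF_t = 22.000000, DF = 0.500948, PV = 11.020848
  t = 9.0000: CF_t = 22.000000, DF = 0.480987, PV = 10.581707
  t = 9.5000: CF_t = 22.000000, DF = 0.461821, PV = 10.160065
  t = 10.0000: CF_t = 1022.000000, DF = 0.443419, PV = 453.174444
Price P = sum_t PV_t = 738.474092
First compute Macaulay numerator sum_t t * PV_t:
  t * PV_t at t = 0.5000: 10.561690
  t * PV_t at t = 1.0000: 20.281690
  t * PV_t at t = 1.5000: 29.210307
  t * PV_t at t = 2.0000: 37.395176
  t * PV_t at t = 2.5000: 44.881392
  t * PV_t at t = 3.0000: 51.711637
  t * PV_t at t = 3.5000: 57.926302
  t * PV_t at t = 4.0000: 63.563599
  t * PV_t at t = 4.5000: 68.659672
  t * PV_t at t = 5.0000: 73.248704
  t * PV_t at t = 5.5000: 77.363009
  t * PV_t at t = 6.0000: 81.033135
  t * PV_t at t = 6.5000: 84.287946
  t * PV_t at t = 7.0000: 87.154714
  t * PV_t at t = 7.5000: 89.659194
  t * PV_t at t = 8.0000: 91.825707
  t * PV_t at t = 8.5000: 93.677209
  t * PV_t at t = 9.0000: 95.235366
  t * PV_t at t = 9.5000: 96.520614
  t * PV_t at t = 10.0000: 4531.744435
Macaulay duration D = 5785.941496 / 738.474092 = 7.834996
Modified duration = D / (1 + y/m) = 7.834996 / (1 + 0.041500) = 7.522800


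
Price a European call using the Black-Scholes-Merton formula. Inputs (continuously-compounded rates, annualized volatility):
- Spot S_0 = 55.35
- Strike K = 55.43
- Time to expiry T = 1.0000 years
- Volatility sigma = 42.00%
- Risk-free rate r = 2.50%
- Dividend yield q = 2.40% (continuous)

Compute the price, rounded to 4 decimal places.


d1 = (ln(S/K) + (r - q + 0.5*sigma^2) * T) / (sigma * sqrt(T)) = 0.20894213
d2 = d1 - sigma * sqrt(T) = -0.21105787
exp(-rT) = 0.97530991; exp(-qT) = 0.97628571
C = S_0 * exp(-qT) * N(d1) - K * exp(-rT) * N(d2)
N(d1) = 0.58275329; N(d2) = 0.41642106
C = 55.3500 * 0.97628571 * 0.58275329 - 55.4300 * 0.97530991 * 0.41642106 = 8.9782

Answer: Price = 8.9782


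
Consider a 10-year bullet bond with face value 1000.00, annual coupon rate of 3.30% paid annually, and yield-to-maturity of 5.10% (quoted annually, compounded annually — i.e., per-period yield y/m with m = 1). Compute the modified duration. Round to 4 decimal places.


Coupon per period c = face * coupon_rate / m = 33.000000
Periods per year m = 1; per-period yield y/m = 0.051000
Number of cashflows N = 10
Cashflows (t years, CF_t, discount factor 1/(1+y/m)^(m*t), PV):
  t = 1.0000: CF_t = 33.000000, DF = 0.951475, PV = 31.398668
  t = 2.0000: CF_t = 33.000000, DF = 0.905304, PV = 29.875041
  t = 3.0000: CF_t = 33.000000, DF = 0.861374, PV = 28.425348
  t = 4.0000: CF_t = 33.000000, DF = 0.819576, PV = 27.046002
  t = 5.0000: CF_t = 33.000000, DF = 0.779806, PV = 25.733589
  t = 6.0000: CF_t = 33.000000, DF = 0.741965, PV = 24.484861
  t = 7.0000: CF_t = 33.000000, DF = 0.705961, PV = 23.296728
  t = 8.0000: CF_t = 33.000000, DF = 0.671705, PV = 22.166249
  t = 9.0000: CF_t = 33.000000, DF = 0.639110, PV = 21.090627
  t = 10.0000: CF_t = 1033.000000, DF = 0.608097, PV = 628.164170
Price P = sum_t PV_t = 861.681284
First compute Macaulay numerator sum_t t * PV_t:
  t * PV_t at t = 1.0000: 31.398668
  t * PV_t at t = 2.0000: 59.750082
  t * PV_t at t = 3.0000: 85.276044
  t * PV_t at t = 4.0000: 108.184008
  t * PV_t at t = 5.0000: 128.667945
  t * PV_t at t = 6.0000: 146.909166
  t * PV_t at t = 7.0000: 163.077095
  t * PV_t at t = 8.0000: 177.329994
  t * PV_t at t = 9.0000: 189.815645
  t * PV_t at t = 10.0000: 6281.641704
Macaulay duration D = 7372.050351 / 861.681284 = 8.555426
Modified duration = D / (1 + y/m) = 8.555426 / (1 + 0.051000) = 8.140272

Answer: Modified duration = 8.1403


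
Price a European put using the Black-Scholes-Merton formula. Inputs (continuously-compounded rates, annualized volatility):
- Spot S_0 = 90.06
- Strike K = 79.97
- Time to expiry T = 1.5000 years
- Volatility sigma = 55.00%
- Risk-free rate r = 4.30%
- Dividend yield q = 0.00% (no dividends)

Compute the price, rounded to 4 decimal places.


d1 = (ln(S/K) + (r - q + 0.5*sigma^2) * T) / (sigma * sqrt(T)) = 0.60895733
d2 = d1 - sigma * sqrt(T) = -0.06465235
exp(-rT) = 0.93753611; exp(-qT) = 1.00000000
P = K * exp(-rT) * N(-d2) - S_0 * exp(-qT) * N(-d1)
N(-d1) = 0.27127636; N(-d2) = 0.52577460
P = 79.9700 * 0.93753611 * 0.52577460 - 90.0600 * 1.00000000 * 0.27127636 = 14.9887

Answer: Price = 14.9887


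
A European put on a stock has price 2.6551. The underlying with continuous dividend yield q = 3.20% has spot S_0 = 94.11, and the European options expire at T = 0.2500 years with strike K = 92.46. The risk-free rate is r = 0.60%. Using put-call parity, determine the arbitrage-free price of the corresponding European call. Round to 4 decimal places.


Answer: Call price = 3.6938

Derivation:
Put-call parity: C - P = S_0 * exp(-qT) - K * exp(-rT).
S_0 * exp(-qT) = 94.1100 * 0.99203191 = 93.36012351
K * exp(-rT) = 92.4600 * 0.99850112 = 92.32141397
C = P + S*exp(-qT) - K*exp(-rT)
C = 2.6551 + 93.36012351 - 92.32141397 = 3.6938


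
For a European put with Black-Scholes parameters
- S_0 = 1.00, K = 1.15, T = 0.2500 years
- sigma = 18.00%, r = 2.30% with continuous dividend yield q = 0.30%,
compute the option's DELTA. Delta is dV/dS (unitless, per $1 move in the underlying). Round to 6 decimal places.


Answer: Delta = -0.926104

Derivation:
d1 = -1.4523549153; d2 = -1.5423549153
phi(d1) = 0.1389548897; exp(-qT) = 0.9992502812; exp(-rT) = 0.9942664996
N(-d1) = 0.9267985273
Delta = -exp(-qT) * N(-d1) = -0.9992502812 * 0.9267985273 = -0.926104


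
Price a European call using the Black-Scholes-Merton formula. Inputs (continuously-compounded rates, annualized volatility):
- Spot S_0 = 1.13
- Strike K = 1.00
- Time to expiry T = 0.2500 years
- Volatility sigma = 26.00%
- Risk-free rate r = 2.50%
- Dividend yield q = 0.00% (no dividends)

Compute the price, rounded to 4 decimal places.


Answer: Price = 0.1480

Derivation:
d1 = (ln(S/K) + (r - q + 0.5*sigma^2) * T) / (sigma * sqrt(T)) = 1.05321256
d2 = d1 - sigma * sqrt(T) = 0.92321256
exp(-rT) = 0.99376949; exp(-qT) = 1.00000000
C = S_0 * exp(-qT) * N(d1) - K * exp(-rT) * N(d2)
N(d1) = 0.85387821; N(d2) = 0.82205178
C = 1.1300 * 1.00000000 * 0.85387821 - 1.0000 * 0.99376949 * 0.82205178 = 0.1480


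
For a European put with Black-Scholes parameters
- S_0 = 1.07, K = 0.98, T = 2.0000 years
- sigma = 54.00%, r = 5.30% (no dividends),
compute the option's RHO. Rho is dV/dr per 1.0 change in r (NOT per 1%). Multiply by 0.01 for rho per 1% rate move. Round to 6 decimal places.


d1 = 0.6356907716; d2 = -0.1279845520
phi(d1) = 0.3259569662; exp(-qT) = 1.0000000000; exp(-rT) = 0.8994246481
N(-d2) = 0.5509194009
Rho = -K*T*exp(-rT)*N(-d2) = -0.9800 * 2.0000 * 0.8994246481 * 0.5509194009 = -0.971201

Answer: Rho = -0.971201


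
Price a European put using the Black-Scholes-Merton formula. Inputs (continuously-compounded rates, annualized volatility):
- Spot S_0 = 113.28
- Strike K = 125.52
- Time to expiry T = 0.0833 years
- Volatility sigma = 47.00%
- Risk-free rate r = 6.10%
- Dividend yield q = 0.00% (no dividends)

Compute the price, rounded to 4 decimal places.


d1 = (ln(S/K) + (r - q + 0.5*sigma^2) * T) / (sigma * sqrt(T)) = -0.65109163
d2 = d1 - sigma * sqrt(T) = -0.78674180
exp(-rT) = 0.99493159; exp(-qT) = 1.00000000
P = K * exp(-rT) * N(-d2) - S_0 * exp(-qT) * N(-d1)
N(-d1) = 0.74250633; N(-d2) = 0.78428349
P = 125.5200 * 0.99493159 * 0.78428349 - 113.2800 * 1.00000000 * 0.74250633 = 13.8332

Answer: Price = 13.8332


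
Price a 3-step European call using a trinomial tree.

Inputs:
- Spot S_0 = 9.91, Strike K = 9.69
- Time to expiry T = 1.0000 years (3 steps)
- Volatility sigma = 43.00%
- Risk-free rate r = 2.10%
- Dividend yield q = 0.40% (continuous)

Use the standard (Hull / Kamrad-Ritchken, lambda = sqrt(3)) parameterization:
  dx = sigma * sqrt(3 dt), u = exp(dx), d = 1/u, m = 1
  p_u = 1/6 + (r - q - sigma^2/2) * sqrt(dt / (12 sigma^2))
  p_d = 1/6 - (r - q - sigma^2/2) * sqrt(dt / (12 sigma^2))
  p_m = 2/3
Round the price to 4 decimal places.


dt = T/N = 0.333333; dx = sigma*sqrt(3*dt) = 0.430000
u = exp(dx) = 1.537258; d = 1/u = 0.650509
p_u = 0.137422, p_m = 0.666667, p_d = 0.195911
Discount per step: exp(-r*dt) = 0.993024
Stock lattice S(k, j) with j the centered position index:
  k=0: S(0,+0) = 9.9100
  k=1: S(1,-1) = 6.4465; S(1,+0) = 9.9100; S(1,+1) = 15.2342
  k=2: S(2,-2) = 4.1935; S(2,-1) = 6.4465; S(2,+0) = 9.9100; S(2,+1) = 15.2342; S(2,+2) = 23.4189
  k=3: S(3,-3) = 2.7279; S(3,-2) = 4.1935; S(3,-1) = 6.4465; S(3,+0) = 9.9100; S(3,+1) = 15.2342; S(3,+2) = 23.4189; S(3,+3) = 36.0009
Terminal payoffs V(N, j) = max(S_T - K, 0):
  V(3,-3) = 0.000000; V(3,-2) = 0.000000; V(3,-1) = 0.000000; V(3,+0) = 0.220000; V(3,+1) = 5.544222; V(3,+2) = 13.728922; V(3,+3) = 26.310915
Backward induction: V(k, j) = exp(-r*dt) * [p_u * V(k+1, j+1) + p_m * V(k+1, j) + p_d * V(k+1, j-1)]
  V(2,-2) = exp(-r*dt) * [p_u*0.000000 + p_m*0.000000 + p_d*0.000000] = 0.000000
  V(2,-1) = exp(-r*dt) * [p_u*0.220000 + p_m*0.000000 + p_d*0.000000] = 0.030022
  V(2,+0) = exp(-r*dt) * [p_u*5.544222 + p_m*0.220000 + p_d*0.000000] = 0.902230
  V(2,+1) = exp(-r*dt) * [p_u*13.728922 + p_m*5.544222 + p_d*0.220000] = 5.586667
  V(2,+2) = exp(-r*dt) * [p_u*26.310915 + p_m*13.728922 + p_d*5.544222] = 13.757857
  V(1,-1) = exp(-r*dt) * [p_u*0.902230 + p_m*0.030022 + p_d*0.000000] = 0.142997
  V(1,+0) = exp(-r*dt) * [p_u*5.586667 + p_m*0.902230 + p_d*0.030022] = 1.365510
  V(1,+1) = exp(-r*dt) * [p_u*13.757857 + p_m*5.586667 + p_d*0.902230] = 5.751439
  V(0,+0) = exp(-r*dt) * [p_u*5.751439 + p_m*1.365510 + p_d*0.142997] = 1.716673

Answer: Price = V(0,0) = 1.7167
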